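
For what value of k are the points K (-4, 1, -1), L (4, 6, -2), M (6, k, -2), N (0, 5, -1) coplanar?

8

Normal to plane KLN: n = (4, -4, 12); plane equation n·P = -32.
Requiring n·M = -32: (-4)k + (0) = -32.
So k = 8.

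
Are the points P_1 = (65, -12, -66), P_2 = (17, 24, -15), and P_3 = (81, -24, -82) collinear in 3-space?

P_1P_2 = (-48, 36, 51), P_1P_3 = (16, -12, -16).
P_1P_2 × P_1P_3 = (36, 48, 0).
The cross product is nonzero, so the points do not lie on one line.

No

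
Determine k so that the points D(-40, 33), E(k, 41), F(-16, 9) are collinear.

-48

Collinearity: (E − D) must be parallel to (F − D) = (24, -24).
Cross-multiplying the components: (k − (-40))·(-24) = (8)·(24).
Solving gives k = -48.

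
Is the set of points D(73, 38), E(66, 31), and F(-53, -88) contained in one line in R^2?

Yes

DE = (-7, -7), DF = (-126, -126).
Twice the signed area of △DEF is (-7)(-126) − (-7)(-126) = 0.
The triangle is degenerate (zero area), so the points are collinear.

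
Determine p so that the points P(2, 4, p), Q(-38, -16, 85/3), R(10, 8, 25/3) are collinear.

Direction QR = (48, 24, -20). From the x-coordinate of P, the parameter along the line is τ = (2 − (-38))/48 = 5/6.
Then p = 85/3 + 5/6·(-20) = 35/3.

35/3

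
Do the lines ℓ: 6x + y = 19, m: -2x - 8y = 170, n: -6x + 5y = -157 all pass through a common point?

Intersecting ℓ and m: solving the 2×2 system gives (x, y) = (7, -23).
Substitute into n: (-6)(7) + (5)(-23) = -157.
This equals -157, so (7, -23) lies on all three lines and they are concurrent.

Yes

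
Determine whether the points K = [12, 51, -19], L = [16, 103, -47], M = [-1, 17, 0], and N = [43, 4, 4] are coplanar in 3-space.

Yes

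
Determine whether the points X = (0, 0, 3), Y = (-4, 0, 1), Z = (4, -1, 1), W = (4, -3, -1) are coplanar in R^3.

No

The four points are coplanar iff the 3×3 determinant with rows XY, XZ, XW is zero.
Rows: (-4, 0, -2), (4, -1, -2), (4, -3, -4).
Expanding along the first row: (-4)(-2) − (0)(-8) + (-2)(-8) = 24.
Nonzero ⇒ not coplanar.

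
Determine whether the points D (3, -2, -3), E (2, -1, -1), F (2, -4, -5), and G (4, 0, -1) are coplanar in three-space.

The four points are coplanar iff the 3×3 determinant with rows DE, DF, DG is zero.
Rows: (-1, 1, 2), (-1, -2, -2), (1, 2, 2).
Expanding along the first row: (-1)(0) − (1)(0) + (2)(0) = 0.
Zero determinant ⇒ coplanar.

Yes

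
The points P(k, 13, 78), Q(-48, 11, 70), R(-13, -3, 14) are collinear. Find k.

Collinearity requires PQ × PR = 0; each component is linear in k.
The y-component gives (-56)k + (-2968) = 0, so k = -53.
The remaining components then also vanish.

-53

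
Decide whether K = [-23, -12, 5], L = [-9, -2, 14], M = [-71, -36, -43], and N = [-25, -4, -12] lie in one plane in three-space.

Yes

The four points are coplanar iff the 3×3 determinant with rows KL, KM, KN is zero.
Rows: (14, 10, 9), (-48, -24, -48), (-2, 8, -17).
Expanding along the first row: (14)(792) − (10)(720) + (9)(-432) = 0.
Zero determinant ⇒ coplanar.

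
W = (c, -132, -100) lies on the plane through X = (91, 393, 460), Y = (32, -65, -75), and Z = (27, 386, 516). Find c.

The plane through X, Y, Z has equation −29393x + 37544y − 28899z = -1213511.
Substituting W: (-29393)c + (-2065908) = -1213511, so c = -29.

-29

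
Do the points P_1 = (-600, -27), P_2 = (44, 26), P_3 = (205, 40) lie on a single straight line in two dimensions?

No

P_1P_2 = (644, 53), P_1P_3 = (805, 67).
det[P_1P_2; P_1P_3] = (644)(67) − (53)(805) = 483.
The determinant is nonzero, so they are not collinear.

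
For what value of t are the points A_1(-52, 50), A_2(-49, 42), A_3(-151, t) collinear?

314

The three points are collinear iff det[A_1A_2; A_1A_3] = 0.
This determinant is linear in t: (3)t + (-942) = 0, so t = 314.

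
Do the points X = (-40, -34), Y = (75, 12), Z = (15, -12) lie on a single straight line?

Yes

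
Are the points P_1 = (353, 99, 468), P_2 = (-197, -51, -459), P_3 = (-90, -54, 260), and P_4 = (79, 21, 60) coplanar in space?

A normal to the plane through P_1, P_2, P_3 is n = P_1P_2 × P_1P_3 = (-110631, 296261, 17700).
The plane has equation n·P = -1439304. For P_4: n·P_4 = -1456368.
-1456368 ≠ -1439304, so P_4 is off the plane.

No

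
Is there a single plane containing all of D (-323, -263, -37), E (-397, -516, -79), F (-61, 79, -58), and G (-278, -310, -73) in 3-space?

The four points are coplanar iff the 3×3 determinant with rows DE, DF, DG is zero.
Rows: (-74, -253, -42), (262, 342, -21), (45, -47, -36).
Expanding along the first row: (-74)(-13299) − (-253)(-8487) + (-42)(-27704) = 483.
Nonzero ⇒ not coplanar.

No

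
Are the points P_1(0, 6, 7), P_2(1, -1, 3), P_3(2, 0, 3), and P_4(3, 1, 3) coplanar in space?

A normal to the plane through P_1, P_2, P_3 is n = P_1P_2 × P_1P_3 = (4, -4, 8).
The plane has equation n·P = 32. For P_4: n·P_4 = 32.
Equal, so P_4 lies in the plane and all four are coplanar.

Yes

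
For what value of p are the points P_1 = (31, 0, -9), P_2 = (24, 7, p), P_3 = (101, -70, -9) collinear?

-9

Direction P_1P_3 = (70, -70, 0). From the x-coordinate of P_2, the parameter along the line is τ = (24 − 31)/70 = -1/10.
Then p = (-9) + (-1/10)·(0) = -9.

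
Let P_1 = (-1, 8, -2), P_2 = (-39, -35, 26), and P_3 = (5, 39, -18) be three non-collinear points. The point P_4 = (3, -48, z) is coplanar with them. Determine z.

24

A normal to the plane is n = P_1P_2 × P_1P_3 = (-180, -440, -920).
P_4 lies in the plane iff n · P_1P_4 = 0.
This gives (-920)z + (22080) = 0, so z = 24.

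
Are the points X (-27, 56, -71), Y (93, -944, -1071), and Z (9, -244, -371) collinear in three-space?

Yes

XY = (120, -1000, -1000), XZ = (36, -300, -300).
Each component of XZ is 3/10 times the corresponding component of XY, so XZ = 3/10·XY and the points are collinear.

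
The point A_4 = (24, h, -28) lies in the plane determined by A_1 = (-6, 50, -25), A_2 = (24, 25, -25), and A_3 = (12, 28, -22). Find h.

32

The plane through A_1, A_2, A_3 has equation −75x − 90y − 210z = 1200.
Substituting A_4: (-90)h + (4080) = 1200, so h = 32.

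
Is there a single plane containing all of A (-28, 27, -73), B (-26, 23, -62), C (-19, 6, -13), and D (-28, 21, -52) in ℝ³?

A normal to the plane through A, B, C is n = AB × AC = (-9, -21, -6).
The plane has equation n·P = 123. For D: n·D = 123.
Equal, so D lies in the plane and all four are coplanar.

Yes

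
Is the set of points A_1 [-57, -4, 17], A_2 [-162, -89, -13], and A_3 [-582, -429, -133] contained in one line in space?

Yes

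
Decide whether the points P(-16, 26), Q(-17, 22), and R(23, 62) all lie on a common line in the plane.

PQ = (-1, -4), PR = (39, 36).
Twice the signed area of △PQR is (-1)(36) − (-4)(39) = 120.
The area is nonzero, so the three points are not collinear.

No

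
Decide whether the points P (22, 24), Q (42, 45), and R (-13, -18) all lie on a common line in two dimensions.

PQ = (20, 21), PR = (-35, -42).
det[PQ; PR] = (20)(-42) − (21)(-35) = -105.
The determinant is nonzero, so they are not collinear.

No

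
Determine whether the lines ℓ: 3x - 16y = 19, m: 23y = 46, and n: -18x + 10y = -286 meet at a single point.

The three lines meet at one point iff the augmented coefficient matrix [aᵢ bᵢ cᵢ] has rank < 3, i.e. its determinant vanishes.
Here the determinant is 0.
It vanishes, so the lines are concurrent at (17, 2).

Yes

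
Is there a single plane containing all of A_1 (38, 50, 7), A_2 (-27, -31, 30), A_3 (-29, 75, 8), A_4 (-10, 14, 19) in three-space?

A normal to the plane through A_1, A_2, A_3 is n = A_1A_2 × A_1A_3 = (-656, -1476, -7052).
The plane has equation n·P = -148092. For A_4: n·A_4 = -148092.
Equal, so A_4 lies in the plane and all four are coplanar.

Yes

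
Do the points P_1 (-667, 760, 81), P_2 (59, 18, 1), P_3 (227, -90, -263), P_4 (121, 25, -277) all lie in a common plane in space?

Yes

The four points are coplanar iff the 3×3 determinant with rows P_1P_2, P_1P_3, P_1P_4 is zero.
Rows: (726, -742, -80), (894, -850, -344), (788, -735, -358).
Expanding along the first row: (726)(51460) − (-742)(-48980) + (-80)(12710) = 0.
Zero determinant ⇒ coplanar.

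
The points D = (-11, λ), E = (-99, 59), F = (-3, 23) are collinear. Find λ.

26

The three points are collinear iff det[DE; DF] = 0.
This determinant is linear in λ: (96)λ + (-2496) = 0, so λ = 26.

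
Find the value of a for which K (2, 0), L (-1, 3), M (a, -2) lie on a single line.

Collinearity: (M − K) must be parallel to (L − K) = (-3, 3).
Cross-multiplying the components: (a − 2)·(3) = (-2)·(-3).
Solving gives a = 4.

4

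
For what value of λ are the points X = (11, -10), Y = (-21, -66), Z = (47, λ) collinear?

The three points are collinear iff det[XY; XZ] = 0.
This determinant is linear in λ: (-32)λ + (1696) = 0, so λ = 53.

53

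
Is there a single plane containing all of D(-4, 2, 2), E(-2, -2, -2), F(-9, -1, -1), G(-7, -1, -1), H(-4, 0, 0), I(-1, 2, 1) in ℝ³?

The plane through D, E, F has normal n = DE × DF = (0, 26, -26) and equation n·P = 0.
Checking the remaining points: n·G = 0, n·H = 0, n·I = 26.
Since n·I = 26 ≠ 0, I is off the plane and the points are not all coplanar.

No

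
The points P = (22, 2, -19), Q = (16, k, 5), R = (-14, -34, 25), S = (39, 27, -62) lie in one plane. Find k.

Normal to plane PRS: n = (448, -800, -288); plane equation n·X = 13728.
Requiring n·Q = 13728: (-800)k + (5728) = 13728.
So k = -10.

-10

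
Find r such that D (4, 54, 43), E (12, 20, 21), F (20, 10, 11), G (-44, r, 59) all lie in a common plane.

Coplanarity ⇔ det[DE; DF; DG] = 0.
Expanding, this is linear in r: (-96)r + (2496) = 0.
So r = 26.

26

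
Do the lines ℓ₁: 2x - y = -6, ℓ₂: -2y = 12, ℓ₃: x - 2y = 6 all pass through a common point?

Yes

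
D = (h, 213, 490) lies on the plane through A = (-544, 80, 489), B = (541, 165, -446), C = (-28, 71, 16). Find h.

A normal to the plane is n = AB × AC = (-48620, 30745, -53625).
D lies in the plane iff n · AD = 0.
This gives (-48620)h + (-22413820) = 0, so h = -461.

-461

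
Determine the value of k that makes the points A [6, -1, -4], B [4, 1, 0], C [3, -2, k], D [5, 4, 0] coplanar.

Coplanarity ⇔ det[AB; AC; AD] = 0.
Expanding, this is linear in k: (8)k + (0) = 0.
So k = 0.

0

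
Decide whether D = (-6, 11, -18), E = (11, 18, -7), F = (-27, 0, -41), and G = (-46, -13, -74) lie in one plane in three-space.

The four points are coplanar iff the 3×3 determinant with rows DE, DF, DG is zero.
Rows: (17, 7, 11), (-21, -11, -23), (-40, -24, -56).
Expanding along the first row: (17)(64) − (7)(256) + (11)(64) = 0.
Zero determinant ⇒ coplanar.

Yes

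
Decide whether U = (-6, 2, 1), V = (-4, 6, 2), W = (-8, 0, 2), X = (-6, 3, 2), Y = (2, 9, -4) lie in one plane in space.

Yes

The plane through U, V, W has normal n = UV × UW = (6, -4, 4) and equation n·P = -40.
Checking the remaining points: n·X = -40, n·Y = -40.
All equal -40, so all 5 points lie in one plane.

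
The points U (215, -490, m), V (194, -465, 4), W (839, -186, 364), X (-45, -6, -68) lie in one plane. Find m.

12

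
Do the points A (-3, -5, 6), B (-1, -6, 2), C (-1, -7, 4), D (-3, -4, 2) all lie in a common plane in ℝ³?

With A as base: AB = (2, -1, -4), AC = (2, -2, -2), AD = (0, 1, -4).
AC × AD = (10, 8, 2).
AB · (AC × AD) = 4.
Since 4 ≠ 0, the four points are not coplanar.

No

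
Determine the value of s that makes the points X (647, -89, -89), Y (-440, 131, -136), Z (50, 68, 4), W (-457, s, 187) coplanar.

233

Normal to plane XYZ: n = (27839, 129150, -39319); plane equation n·P = 10016874.
Requiring n·W = 10016874: (129150)s + (-20075076) = 10016874.
So s = 233.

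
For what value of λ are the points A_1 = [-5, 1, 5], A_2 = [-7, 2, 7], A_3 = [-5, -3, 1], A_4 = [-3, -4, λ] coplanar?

-1

The points are coplanar iff A_1A_2 · (A_1A_3 × A_1A_4) = 0.
Expanding, this is linear in λ: (8)λ + (8) = 0.
So λ = -1.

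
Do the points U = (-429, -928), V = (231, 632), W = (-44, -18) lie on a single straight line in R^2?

Yes

UV = (660, 1560), UW = (385, 910).
Twice the signed area of △UVW is (660)(910) − (1560)(385) = 0.
The triangle is degenerate (zero area), so the points are collinear.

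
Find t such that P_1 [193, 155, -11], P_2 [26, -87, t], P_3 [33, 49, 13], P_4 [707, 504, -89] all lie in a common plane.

28

Normal to plane P_1P_3P_4: n = (-108, -144, -1356); plane equation n·P = -28248.
Requiring n·P_2 = -28248: (-1356)t + (9720) = -28248.
So t = 28.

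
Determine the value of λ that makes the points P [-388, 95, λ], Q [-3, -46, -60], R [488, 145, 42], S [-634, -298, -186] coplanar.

The points are coplanar iff PQ · (PR × PS) = 0.
Expanding, this is linear in λ: (3211)λ + (1175226) = 0.
So λ = -366.

-366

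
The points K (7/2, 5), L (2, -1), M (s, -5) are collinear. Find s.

1

Collinearity: (M − K) must be parallel to (L − K) = (-3/2, -6).
Cross-multiplying the components: (s − 7/2)·(-6) = (-10)·(-3/2).
Solving gives s = 1.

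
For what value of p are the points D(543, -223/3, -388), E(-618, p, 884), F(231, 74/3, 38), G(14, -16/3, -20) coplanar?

Normal to plane DFG: n = (7038, -110538, 30843); plane equation n·P = 71208.
Requiring n·E = 71208: (-110538)p + (22915728) = 71208.
So p = 620/3.

620/3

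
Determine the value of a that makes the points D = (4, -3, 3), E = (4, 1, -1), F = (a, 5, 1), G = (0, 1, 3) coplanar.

-2

Coplanarity ⇔ det[DE; DF; DG] = 0.
Expanding, this is linear in a: (-16)a + (-32) = 0.
So a = -2.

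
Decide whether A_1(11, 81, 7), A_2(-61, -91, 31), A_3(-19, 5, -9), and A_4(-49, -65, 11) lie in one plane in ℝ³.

The four points are coplanar iff the 3×3 determinant with rows A_1A_2, A_1A_3, A_1A_4 is zero.
Rows: (-72, -172, 24), (-30, -76, -16), (-60, -146, 4).
Expanding along the first row: (-72)(-2640) − (-172)(-1080) + (24)(-180) = 0.
Zero determinant ⇒ coplanar.

Yes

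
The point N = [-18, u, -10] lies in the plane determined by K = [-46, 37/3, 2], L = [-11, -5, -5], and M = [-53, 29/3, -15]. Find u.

-11/3

The plane through K, L, M has equation 276x + 644y − (644/3)z = -15548/3.
Substituting N: (644)u + (-8464/3) = -15548/3, so u = -11/3.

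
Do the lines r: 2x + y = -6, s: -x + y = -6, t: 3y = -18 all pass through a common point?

Yes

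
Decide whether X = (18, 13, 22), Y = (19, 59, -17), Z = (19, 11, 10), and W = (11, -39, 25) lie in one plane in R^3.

No

The four points are coplanar iff the 3×3 determinant with rows XY, XZ, XW is zero.
Rows: (1, 46, -39), (1, -2, -12), (-7, -52, 3).
Expanding along the first row: (1)(-630) − (46)(-81) + (-39)(-66) = 5670.
Nonzero ⇒ not coplanar.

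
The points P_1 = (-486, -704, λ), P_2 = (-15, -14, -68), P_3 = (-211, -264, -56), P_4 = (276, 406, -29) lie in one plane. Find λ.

The points are coplanar iff P_1P_2 · (P_1P_3 × P_1P_4) = 0.
Expanding, this is linear in λ: (9570)λ + (1368510) = 0.
So λ = -143.

-143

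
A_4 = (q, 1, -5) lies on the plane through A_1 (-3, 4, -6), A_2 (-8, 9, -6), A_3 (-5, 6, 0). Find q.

0

The plane through A_1, A_2, A_3 has equation 30x + 30y = 30.
Substituting A_4: (30)q + (30) = 30, so q = 0.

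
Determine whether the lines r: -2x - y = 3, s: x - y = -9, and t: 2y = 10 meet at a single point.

Yes

The three lines meet at one point iff the augmented coefficient matrix [aᵢ bᵢ cᵢ] has rank < 3, i.e. its determinant vanishes.
Here the determinant is 0.
It vanishes, so the lines are concurrent at (-4, 5).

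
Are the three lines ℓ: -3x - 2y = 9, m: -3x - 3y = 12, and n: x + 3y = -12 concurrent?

The three lines meet at one point iff the augmented coefficient matrix [aᵢ bᵢ cᵢ] has rank < 3, i.e. its determinant vanishes.
Here the determinant is -6.
Nonzero, so no common point exists.

No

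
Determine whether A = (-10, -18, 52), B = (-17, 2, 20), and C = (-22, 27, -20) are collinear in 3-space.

AB = (-7, 20, -32), AC = (-12, 45, -72).
AB × AC = (0, -120, -75).
The cross product is nonzero, so the points do not lie on one line.

No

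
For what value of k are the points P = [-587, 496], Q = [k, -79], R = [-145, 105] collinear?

63

The three points are collinear iff det[PQ; PR] = 0.
This determinant is linear in k: (-391)k + (24633) = 0, so k = 63.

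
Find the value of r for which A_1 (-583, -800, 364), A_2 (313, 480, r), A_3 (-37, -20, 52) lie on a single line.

-148

Collinearity requires A_1A_2 × A_1A_3 = 0; each component is linear in r.
The x-component gives (-780)r + (-115440) = 0, so r = -148.
The remaining components then also vanish.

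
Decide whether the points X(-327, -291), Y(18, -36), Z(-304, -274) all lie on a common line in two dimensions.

Yes

XY = (345, 255), XZ = (23, 17).
Checking proportionality: XZ = 1/15·XY, so the vectors are parallel and the points are collinear.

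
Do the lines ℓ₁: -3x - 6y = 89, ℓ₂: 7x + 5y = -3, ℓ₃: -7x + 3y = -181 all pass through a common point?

The three lines meet at one point iff the augmented coefficient matrix [aᵢ bᵢ cᵢ] has rank < 3, i.e. its determinant vanishes.
Here the determinant is -56.
Nonzero, so no common point exists.

No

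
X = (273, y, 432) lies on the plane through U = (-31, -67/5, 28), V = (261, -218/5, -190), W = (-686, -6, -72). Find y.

The plane through U, V, W has equation (23166/5)x + 171990y − (88101/5)z = -14708304/5.
Substituting X: (171990)y + (-31735314/5) = -14708304/5, so y = 99/5.

99/5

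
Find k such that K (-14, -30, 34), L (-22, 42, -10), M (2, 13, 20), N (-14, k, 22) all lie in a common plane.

The points are coplanar iff KL · (KM × KN) = 0.
Expanding, this is linear in k: (-816)k + (-6528) = 0.
So k = -8.

-8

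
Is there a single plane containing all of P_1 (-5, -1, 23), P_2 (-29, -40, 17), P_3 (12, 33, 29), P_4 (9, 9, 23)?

Yes

A normal to the plane through P_1, P_2, P_3 is n = P_1P_2 × P_1P_3 = (-30, 42, -153).
The plane has equation n·P = -3411. For P_4: n·P_4 = -3411.
Equal, so P_4 lies in the plane and all four are coplanar.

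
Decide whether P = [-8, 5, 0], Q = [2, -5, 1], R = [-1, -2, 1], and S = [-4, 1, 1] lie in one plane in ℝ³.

Yes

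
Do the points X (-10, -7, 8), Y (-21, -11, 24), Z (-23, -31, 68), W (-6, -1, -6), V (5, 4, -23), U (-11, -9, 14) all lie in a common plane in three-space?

No

The plane through X, Y, Z has normal n = XY × XZ = (144, 452, 212) and equation n·P = -2908.
Checking the remaining points: n·W = -2588, n·V = -2348, n·U = -2684.
Since n·W = -2588 ≠ -2908, W is off the plane and the points are not all coplanar.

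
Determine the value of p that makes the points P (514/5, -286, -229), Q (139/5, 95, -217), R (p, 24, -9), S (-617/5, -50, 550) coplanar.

-36/5

The points are coplanar iff PQ · (PR × PS) = 0.
Expanding, this is linear in p: (-293967)p + (-10582812/5) = 0.
So p = -36/5.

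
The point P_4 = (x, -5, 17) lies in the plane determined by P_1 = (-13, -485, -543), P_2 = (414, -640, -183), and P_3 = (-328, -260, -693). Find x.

The plane through P_1, P_2, P_3 has equation −57750x − 49350y + 47250z = -971250.
Substituting P_4: (-57750)x + (1050000) = -971250, so x = 35.

35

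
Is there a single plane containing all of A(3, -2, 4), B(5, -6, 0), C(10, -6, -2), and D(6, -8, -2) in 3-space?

Yes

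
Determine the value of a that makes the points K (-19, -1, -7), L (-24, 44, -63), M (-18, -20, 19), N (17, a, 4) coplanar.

-60

Normal to plane KLM: n = (106, 74, 50); plane equation n·P = -2438.
Requiring n·N = -2438: (74)a + (2002) = -2438.
So a = -60.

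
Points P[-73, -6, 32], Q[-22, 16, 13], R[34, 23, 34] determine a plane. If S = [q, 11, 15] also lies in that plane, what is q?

The plane through P, Q, R has equation 595x − 2135y − 875z = -58625.
Substituting S: (595)q + (-36610) = -58625, so q = -37.

-37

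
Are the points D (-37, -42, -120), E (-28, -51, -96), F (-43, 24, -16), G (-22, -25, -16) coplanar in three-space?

Yes

A normal to the plane through D, E, F is n = DE × DF = (-2520, -1080, 540).
The plane has equation n·P = 73800. For G: n·G = 73800.
Equal, so G lies in the plane and all four are coplanar.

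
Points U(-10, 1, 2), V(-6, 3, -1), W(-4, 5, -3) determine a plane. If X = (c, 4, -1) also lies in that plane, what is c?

-7

The plane through U, V, W has equation 2x + 2y + 4z = -10.
Substituting X: (2)c + (4) = -10, so c = -7.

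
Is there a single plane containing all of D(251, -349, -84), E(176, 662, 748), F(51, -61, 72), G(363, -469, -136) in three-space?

Yes

A normal to the plane through D, E, F is n = DE × DF = (-81900, -154700, 180600).
The plane has equation n·P = 18263000. For G: n·G = 18263000.
Equal, so G lies in the plane and all four are coplanar.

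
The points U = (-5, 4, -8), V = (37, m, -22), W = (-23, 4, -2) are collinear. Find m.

Direction UW = (-18, 0, 6). From the x-coordinate of V, the parameter along the line is τ = (37 − (-5))/(-18) = -7/3.
Then m = 4 + (-7/3)·(0) = 4.

4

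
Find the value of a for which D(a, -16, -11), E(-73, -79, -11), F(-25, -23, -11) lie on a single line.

-19

Direction EF = (48, 56, 0). From the y-coordinate of D, the parameter along the line is τ = (-16 − (-79))/56 = 9/8.
Then a = (-73) + 9/8·(48) = -19.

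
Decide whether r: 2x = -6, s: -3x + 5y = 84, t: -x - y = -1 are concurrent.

Lines aᵢx + bᵢy = cᵢ with pairwise distinct directions are concurrent exactly when det[aᵢ bᵢ cᵢ] = 0.
Here the determinant is 110.
Nonzero, so no common point exists.

No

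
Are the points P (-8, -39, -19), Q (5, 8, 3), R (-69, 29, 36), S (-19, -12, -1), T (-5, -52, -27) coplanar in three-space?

Yes

The plane through P, Q, R has normal n = PQ × PR = (1089, -2057, 3751) and equation n·X = 242.
Checking the remaining points: n·S = 242, n·T = 242.
All equal 242, so all 5 points lie in one plane.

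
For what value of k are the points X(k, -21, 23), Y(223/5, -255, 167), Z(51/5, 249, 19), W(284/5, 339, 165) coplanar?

The points are coplanar iff XY · (XZ × XW) = 0.
Expanding, this is linear in k: (-86904)k + (2433312/5) = 0.
So k = 28/5.

28/5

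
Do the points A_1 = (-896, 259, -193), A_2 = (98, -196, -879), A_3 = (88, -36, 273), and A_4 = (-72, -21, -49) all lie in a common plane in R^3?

With A_1 as base: A_1A_2 = (994, -455, -686), A_1A_3 = (984, -295, 466), A_1A_4 = (824, -280, 144).
A_1A_3 × A_1A_4 = (88000, 242288, -32440).
A_1A_2 · (A_1A_3 × A_1A_4) = -515200.
Since -515200 ≠ 0, the four points are not coplanar.

No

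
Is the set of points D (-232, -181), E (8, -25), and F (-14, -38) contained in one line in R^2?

No

DE = (240, 156), DF = (218, 143).
If collinear, DF would be a scalar multiple of DE. But (240)·(143) ≠ (156)·(218) (difference 312), so they are not parallel; the points are not collinear.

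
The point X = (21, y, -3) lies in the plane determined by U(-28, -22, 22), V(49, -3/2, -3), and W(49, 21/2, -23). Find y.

-7/2

The plane through U, V, W has equation −110x + 1540y + 924z = -10472.
Substituting X: (1540)y + (-5082) = -10472, so y = -7/2.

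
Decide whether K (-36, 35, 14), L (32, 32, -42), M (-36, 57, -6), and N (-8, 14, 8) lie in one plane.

The four points are coplanar iff the 3×3 determinant with rows KL, KM, KN is zero.
Rows: (68, -3, -56), (0, 22, -20), (28, -21, -6).
Expanding along the first row: (68)(-552) − (-3)(560) + (-56)(-616) = -1360.
Nonzero ⇒ not coplanar.

No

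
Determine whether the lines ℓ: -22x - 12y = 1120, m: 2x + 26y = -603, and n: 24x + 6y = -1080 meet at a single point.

No

The three lines meet at one point iff the augmented coefficient matrix [aᵢ bᵢ cᵢ] has rank < 3, i.e. its determinant vanishes.
Here the determinant is 468.
Nonzero, so no common point exists.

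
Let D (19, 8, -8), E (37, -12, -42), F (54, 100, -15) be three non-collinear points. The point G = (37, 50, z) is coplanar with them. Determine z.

The plane through D, E, F has equation 3268x − 1064y + 2356z = 34732.
Substituting G: (2356)z + (67716) = 34732, so z = -14.

-14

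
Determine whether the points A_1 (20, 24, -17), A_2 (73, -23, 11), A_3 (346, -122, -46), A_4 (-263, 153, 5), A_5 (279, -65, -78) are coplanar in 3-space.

Yes

The plane through A_1, A_2, A_3 has normal n = A_1A_2 × A_1A_3 = (5451, 10665, 7584) and equation n·P = 236052.
Checking the remaining points: n·A_4 = 236052, n·A_5 = 236052.
All equal 236052, so all 5 points lie in one plane.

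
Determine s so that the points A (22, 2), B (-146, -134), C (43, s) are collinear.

The three points are collinear iff det[AB; AC] = 0.
This determinant is linear in s: (-168)s + (3192) = 0, so s = 19.

19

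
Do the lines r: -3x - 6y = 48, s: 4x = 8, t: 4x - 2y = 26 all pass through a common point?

Yes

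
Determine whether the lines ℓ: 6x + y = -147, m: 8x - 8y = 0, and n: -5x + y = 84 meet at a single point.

Yes

Intersecting ℓ and m: solving the 2×2 system gives (x, y) = (-21, -21).
Substitute into n: (-5)(-21) + (1)(-21) = 84.
This equals 84, so (-21, -21) lies on all three lines and they are concurrent.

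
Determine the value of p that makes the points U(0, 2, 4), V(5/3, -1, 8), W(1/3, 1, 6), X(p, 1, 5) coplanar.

The points are coplanar iff UV · (UW × UX) = 0.
Expanding, this is linear in p: (-2)p + (4/3) = 0.
So p = 2/3.

2/3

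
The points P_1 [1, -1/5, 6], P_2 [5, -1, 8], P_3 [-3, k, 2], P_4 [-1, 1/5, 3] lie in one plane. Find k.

Normal to plane P_1P_2P_4: n = (8/5, 8, 0); plane equation n·P = 0.
Requiring n·P_3 = 0: (8)k + (-24/5) = 0.
So k = 3/5.

3/5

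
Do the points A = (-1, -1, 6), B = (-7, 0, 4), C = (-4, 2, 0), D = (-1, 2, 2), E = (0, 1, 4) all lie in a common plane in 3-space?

The plane through A, B, C has normal n = AB × AC = (0, -30, -15) and equation n·P = -60.
Checking the remaining points: n·D = -90, n·E = -90.
Since n·D = -90 ≠ -60, D is off the plane and the points are not all coplanar.

No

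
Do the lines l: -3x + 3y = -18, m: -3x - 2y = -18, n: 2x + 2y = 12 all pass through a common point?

Yes

The three lines meet at one point iff the augmented coefficient matrix [aᵢ bᵢ cᵢ] has rank < 3, i.e. its determinant vanishes.
Here the determinant is 0.
It vanishes, so the lines are concurrent at (6, 0).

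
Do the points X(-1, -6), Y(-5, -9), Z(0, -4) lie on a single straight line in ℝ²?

XY = (-4, -3), XZ = (1, 2).
If collinear, XZ would be a scalar multiple of XY. But (-4)·(2) ≠ (-3)·(1) (difference -5), so they are not parallel; the points are not collinear.

No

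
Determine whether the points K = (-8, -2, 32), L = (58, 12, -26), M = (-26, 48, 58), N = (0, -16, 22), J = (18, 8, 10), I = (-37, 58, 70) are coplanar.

Yes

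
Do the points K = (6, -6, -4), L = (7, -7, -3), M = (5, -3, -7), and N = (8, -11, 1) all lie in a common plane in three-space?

The four points are coplanar iff the 3×3 determinant with rows KL, KM, KN is zero.
Rows: (1, -1, 1), (-1, 3, -3), (2, -5, 5).
Expanding along the first row: (1)(0) − (-1)(1) + (1)(-1) = 0.
Zero determinant ⇒ coplanar.

Yes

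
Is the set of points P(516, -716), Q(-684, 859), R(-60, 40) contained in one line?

PQ = (-1200, 1575), PR = (-576, 756).
Checking proportionality: PR = 12/25·PQ, so the vectors are parallel and the points are collinear.

Yes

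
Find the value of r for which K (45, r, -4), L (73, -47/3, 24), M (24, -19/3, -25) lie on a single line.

Direction LM = (-49, 28/3, -49). From the x-coordinate of K, the parameter along the line is τ = (45 − 73)/(-49) = 4/7.
Then r = (-47/3) + 4/7·(28/3) = -31/3.

-31/3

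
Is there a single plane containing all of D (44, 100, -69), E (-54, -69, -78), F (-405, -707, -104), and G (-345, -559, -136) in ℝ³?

No

The four points are coplanar iff the 3×3 determinant with rows DE, DF, DG is zero.
Rows: (-98, -169, -9), (-449, -807, -35), (-389, -659, -67).
Expanding along the first row: (-98)(31004) − (-169)(16468) + (-9)(-18032) = -93012.
Nonzero ⇒ not coplanar.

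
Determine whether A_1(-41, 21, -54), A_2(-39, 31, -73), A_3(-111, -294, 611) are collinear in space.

A_1A_2 = (2, 10, -19), A_1A_3 = (-70, -315, 665).
Comparing components 2 and 3: (10)(665) − (-19)(-315) = 665 ≠ 0, so A_1A_2 and A_1A_3 are not parallel and the points are not collinear.

No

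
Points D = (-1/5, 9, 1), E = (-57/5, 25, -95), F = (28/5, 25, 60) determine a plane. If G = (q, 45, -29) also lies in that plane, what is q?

-5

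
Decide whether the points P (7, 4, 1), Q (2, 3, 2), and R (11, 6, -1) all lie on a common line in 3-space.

No

PQ = (-5, -1, 1), PR = (4, 2, -2).
Comparing components 3 and 1: (1)(4) − (-5)(-2) = -6 ≠ 0, so PQ and PR are not parallel and the points are not collinear.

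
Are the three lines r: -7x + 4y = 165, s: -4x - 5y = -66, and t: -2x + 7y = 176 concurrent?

Intersecting r and s: solving the 2×2 system gives (x, y) = (-11, 22).
Substitute into t: (-2)(-11) + (7)(22) = 176.
This equals 176, so (-11, 22) lies on all three lines and they are concurrent.

Yes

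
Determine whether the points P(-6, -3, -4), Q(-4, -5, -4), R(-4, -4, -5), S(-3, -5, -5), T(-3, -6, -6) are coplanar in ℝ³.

No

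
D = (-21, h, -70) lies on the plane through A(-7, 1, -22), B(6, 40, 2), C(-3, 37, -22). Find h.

31

The plane through A, B, C has equation −864x + 96y + 312z = -720.
Substituting D: (96)h + (-3696) = -720, so h = 31.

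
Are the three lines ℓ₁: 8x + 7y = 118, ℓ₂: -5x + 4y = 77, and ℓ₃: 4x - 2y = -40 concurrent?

Intersecting ℓ₁ and ℓ₂: solving the 2×2 system gives (x, y) = (-1, 18).
Substitute into ℓ₃: (4)(-1) + (-2)(18) = -40.
This equals -40, so (-1, 18) lies on all three lines and they are concurrent.

Yes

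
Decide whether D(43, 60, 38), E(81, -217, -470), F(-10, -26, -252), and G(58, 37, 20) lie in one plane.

Yes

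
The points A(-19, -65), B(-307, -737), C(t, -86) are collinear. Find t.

-28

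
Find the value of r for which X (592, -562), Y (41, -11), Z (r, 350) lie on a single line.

-320

The three points are collinear iff det[XY; XZ] = 0.
This determinant is linear in r: (-551)r + (-176320) = 0, so r = -320.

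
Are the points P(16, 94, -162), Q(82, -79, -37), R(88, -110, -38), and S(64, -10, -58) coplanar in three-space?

With P as base: PQ = (66, -173, 125), PR = (72, -204, 124), PS = (48, -104, 104).
PR × PS = (-8320, -1536, 2304).
PQ · (PR × PS) = 4608.
Since 4608 ≠ 0, the four points are not coplanar.

No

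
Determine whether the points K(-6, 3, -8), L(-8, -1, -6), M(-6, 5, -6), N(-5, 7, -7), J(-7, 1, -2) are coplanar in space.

No

The plane through K, L, M has normal n = KL × KM = (-12, 4, -4) and equation n·P = 116.
Checking the remaining points: n·N = 116, n·J = 96.
Since n·J = 96 ≠ 116, J is off the plane and the points are not all coplanar.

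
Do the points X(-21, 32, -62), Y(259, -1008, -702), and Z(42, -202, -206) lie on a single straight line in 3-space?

XY = (280, -1040, -640), XZ = (63, -234, -144).
Each component of XZ is 9/40 times the corresponding component of XY, so XZ = 9/40·XY and the points are collinear.

Yes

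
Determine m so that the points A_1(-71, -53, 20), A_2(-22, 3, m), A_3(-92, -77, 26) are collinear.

Direction A_1A_3 = (-21, -24, 6). From the x-coordinate of A_2, the parameter along the line is τ = (-22 − (-71))/(-21) = -7/3.
Then m = 20 + (-7/3)·(6) = 6.

6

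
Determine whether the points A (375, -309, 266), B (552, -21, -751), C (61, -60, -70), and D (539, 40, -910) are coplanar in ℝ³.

A normal to the plane through A, B, C is n = AB × AC = (156465, 378810, 134505).
The plane has equation n·P = -22599585. For D: n·D = -22912515.
-22912515 ≠ -22599585, so D is off the plane.

No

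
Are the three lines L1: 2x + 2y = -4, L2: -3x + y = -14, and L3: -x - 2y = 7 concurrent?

Yes

Intersecting L1 and L2: solving the 2×2 system gives (x, y) = (3, -5).
Substitute into L3: (-1)(3) + (-2)(-5) = 7.
This equals 7, so (3, -5) lies on all three lines and they are concurrent.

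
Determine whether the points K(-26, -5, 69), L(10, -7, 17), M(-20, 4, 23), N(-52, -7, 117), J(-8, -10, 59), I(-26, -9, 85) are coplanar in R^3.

The plane through K, L, M has normal n = KL × KM = (560, 1344, 336) and equation n·P = 1904.
Checking the remaining points: n·N = 784, n·J = 1904, n·I = 1904.
Since n·N = 784 ≠ 1904, N is off the plane and the points are not all coplanar.

No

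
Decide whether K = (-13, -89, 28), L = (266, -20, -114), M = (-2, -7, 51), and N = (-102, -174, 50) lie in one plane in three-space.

No

With K as base: KL = (279, 69, -142), KM = (11, 82, 23), KN = (-89, -85, 22).
KM × KN = (3759, -2289, 6363).
KL · (KM × KN) = -12726.
Since -12726 ≠ 0, the four points are not coplanar.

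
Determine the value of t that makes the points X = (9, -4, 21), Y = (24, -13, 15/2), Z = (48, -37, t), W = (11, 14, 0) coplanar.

Normal to plane XYW: n = (432, 288, 288); plane equation n·P = 8784.
Requiring n·Z = 8784: (288)t + (10080) = 8784.
So t = -9/2.

-9/2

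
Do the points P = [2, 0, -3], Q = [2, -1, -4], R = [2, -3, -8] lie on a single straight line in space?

PQ = (0, -1, -1), PR = (0, -3, -5).
PQ × PR = (2, 0, 0).
The cross product is nonzero, so the points do not lie on one line.

No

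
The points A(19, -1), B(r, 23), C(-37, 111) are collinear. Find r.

Collinearity: (B − A) must be parallel to (C − A) = (-56, 112).
Cross-multiplying the components: (r − 19)·(112) = (24)·(-56).
Solving gives r = 7.

7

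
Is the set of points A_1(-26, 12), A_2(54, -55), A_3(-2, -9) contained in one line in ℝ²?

No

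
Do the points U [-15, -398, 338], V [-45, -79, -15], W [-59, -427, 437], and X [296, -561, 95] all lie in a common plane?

Yes

The four points are coplanar iff the 3×3 determinant with rows UV, UW, UX is zero.
Rows: (-30, 319, -353), (-44, -29, 99), (311, -163, -243).
Expanding along the first row: (-30)(23184) − (319)(-20097) + (-353)(16191) = 0.
Zero determinant ⇒ coplanar.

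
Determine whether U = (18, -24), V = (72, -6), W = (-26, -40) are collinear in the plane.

UV = (54, 18), UW = (-44, -16).
If collinear, UW would be a scalar multiple of UV. But (54)·(-16) ≠ (18)·(-44) (difference -72), so they are not parallel; the points are not collinear.

No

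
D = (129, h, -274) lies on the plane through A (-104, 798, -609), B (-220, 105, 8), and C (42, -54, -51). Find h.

The plane through A, B, C has equation 138990x + 154810y + 200010z = -12722670.
Substituting D: (154810)h + (-36873030) = -12722670, so h = 156.

156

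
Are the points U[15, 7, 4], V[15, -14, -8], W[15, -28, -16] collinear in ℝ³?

Yes

UV = (0, -21, -12), UW = (0, -35, -20).
Each component of UW is 5/3 times the corresponding component of UV, so UW = 5/3·UV and the points are collinear.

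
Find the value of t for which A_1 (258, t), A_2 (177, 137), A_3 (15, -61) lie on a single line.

The three points are collinear iff det[A_1A_2; A_1A_3] = 0.
This determinant is linear in t: (-162)t + (38232) = 0, so t = 236.

236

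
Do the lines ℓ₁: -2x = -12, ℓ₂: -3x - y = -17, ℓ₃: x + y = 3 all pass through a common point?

Lines aᵢx + bᵢy = cᵢ with pairwise distinct directions are concurrent exactly when det[aᵢ bᵢ cᵢ] = 0.
Here the determinant is -4.
Nonzero, so no common point exists.

No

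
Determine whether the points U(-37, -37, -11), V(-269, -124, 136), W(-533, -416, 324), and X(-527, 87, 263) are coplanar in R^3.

No

The four points are coplanar iff the 3×3 determinant with rows UV, UW, UX is zero.
Rows: (-232, -87, 147), (-496, -379, 335), (-490, 124, 274).
Expanding along the first row: (-232)(-145386) − (-87)(28246) + (147)(-247214) = -153504.
Nonzero ⇒ not coplanar.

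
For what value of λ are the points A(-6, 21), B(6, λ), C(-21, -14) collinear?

Collinearity: (B − A) must be parallel to (C − A) = (-15, -35).
Cross-multiplying the components: (λ − 21)·(-15) = (12)·(-35).
Solving gives λ = 49.

49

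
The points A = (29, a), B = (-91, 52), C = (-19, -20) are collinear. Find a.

The three points are collinear iff det[AB; AC] = 0.
This determinant is linear in a: (72)a + (4896) = 0, so a = -68.

-68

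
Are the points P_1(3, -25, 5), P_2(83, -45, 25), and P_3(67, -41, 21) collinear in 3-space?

Yes

P_1P_2 = (80, -20, 20), P_1P_3 = (64, -16, 16).
P_1P_2 × P_1P_3 = (0, 0, 0).
The cross product vanishes, so the three points are collinear.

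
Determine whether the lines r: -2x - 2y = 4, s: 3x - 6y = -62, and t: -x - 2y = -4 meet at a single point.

No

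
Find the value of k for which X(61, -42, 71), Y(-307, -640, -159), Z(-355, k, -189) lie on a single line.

-718

Collinearity requires XY × XZ = 0; each component is linear in k.
The x-component gives (230)k + (165140) = 0, so k = -718.
The remaining components then also vanish.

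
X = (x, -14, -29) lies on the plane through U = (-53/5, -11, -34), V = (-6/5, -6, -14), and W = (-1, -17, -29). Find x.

-4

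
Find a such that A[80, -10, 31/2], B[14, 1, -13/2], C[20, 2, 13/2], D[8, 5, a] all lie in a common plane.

Normal to plane ABC: n = (165, 726, -132); plane equation n·P = 3894.
Requiring n·D = 3894: (-132)a + (4950) = 3894.
So a = 8.

8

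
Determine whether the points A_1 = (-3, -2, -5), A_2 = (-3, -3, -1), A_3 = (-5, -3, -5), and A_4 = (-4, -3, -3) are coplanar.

With A_1 as base: A_1A_2 = (0, -1, 4), A_1A_3 = (-2, -1, 0), A_1A_4 = (-1, -1, 2).
A_1A_3 × A_1A_4 = (-2, 4, 1).
A_1A_2 · (A_1A_3 × A_1A_4) = 0.
The scalar triple product vanishes, so the four points are coplanar.

Yes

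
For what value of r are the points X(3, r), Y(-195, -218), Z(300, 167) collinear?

Collinearity: (X − Y) must be parallel to (Z − Y) = (495, 385).
Cross-multiplying the components: (r − (-218))·(495) = (198)·(385).
Solving gives r = -64.

-64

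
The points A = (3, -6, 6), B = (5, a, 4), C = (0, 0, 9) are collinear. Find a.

-10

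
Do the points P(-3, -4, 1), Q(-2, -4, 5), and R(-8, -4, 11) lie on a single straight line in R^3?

No

PQ = (1, 0, 4), PR = (-5, 0, 10).
PQ × PR = (0, -30, 0).
The cross product is nonzero, so the points do not lie on one line.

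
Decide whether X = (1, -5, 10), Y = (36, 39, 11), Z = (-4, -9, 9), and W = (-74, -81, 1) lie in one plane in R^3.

Yes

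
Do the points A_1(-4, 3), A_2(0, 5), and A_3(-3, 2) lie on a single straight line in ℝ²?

A_1A_2 = (4, 2), A_1A_3 = (1, -1).
det[A_1A_2; A_1A_3] = (4)(-1) − (2)(1) = -6.
The determinant is nonzero, so they are not collinear.

No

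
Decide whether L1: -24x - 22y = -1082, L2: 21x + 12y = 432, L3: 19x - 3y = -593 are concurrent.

Yes

The three lines meet at one point iff the augmented coefficient matrix [aᵢ bᵢ cᵢ] has rank < 3, i.e. its determinant vanishes.
Here the determinant is 0.
It vanishes, so the lines are concurrent at (-20, 71).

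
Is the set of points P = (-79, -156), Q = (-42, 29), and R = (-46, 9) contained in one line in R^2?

Yes

PQ = (37, 185), PR = (33, 165).
Checking proportionality: PR = 33/37·PQ, so the vectors are parallel and the points are collinear.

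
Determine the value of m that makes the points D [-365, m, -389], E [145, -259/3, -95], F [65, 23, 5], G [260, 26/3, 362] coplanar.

659/3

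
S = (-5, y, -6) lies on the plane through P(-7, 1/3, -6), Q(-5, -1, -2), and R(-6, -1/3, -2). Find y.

-1

A normal to the plane is n = PQ × PR = (-8/3, -4, 0).
S lies in the plane iff n · PS = 0.
This gives (-4)y + (-4) = 0, so y = -1.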